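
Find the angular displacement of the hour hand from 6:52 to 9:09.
The hour hand moves 0.5 degrees per minute.
Time elapsed: 9:09 - 6:52 = 137 minutes
Angular displacement: 137 x 0.5 = 68.5 degrees

Final answer: 68.5 degrees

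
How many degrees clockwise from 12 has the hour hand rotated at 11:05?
The hour hand moves 30 degrees per hour and 0.5 degrees per minute.
At 11:05: (11) x 30 + 5 x 0.5 = 330 + 2.5 = 332.5 degrees

Final answer: 332.5 degrees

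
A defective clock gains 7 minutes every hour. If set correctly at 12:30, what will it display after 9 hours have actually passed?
For every 60 true minutes, the faulty clock advances 60 + 7 = 67 minutes.
True elapsed: 9 hours = 540 minutes.
Faulty clock advances: 540 x 67/60 = 603 minutes (drift: 63 minutes ahead).
Shown time: 12:30 + 603 minutes = 10:33.

Final answer: 10:33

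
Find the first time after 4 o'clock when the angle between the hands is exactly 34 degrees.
At t minutes past 4:00, the hour hand is at 30 x 4 + 0.5t degrees and the minute hand is at 6t degrees.
The smaller angle between them is 34 degrees when |30H - 5.5t| = 34 or |30H - 5.5t| = 326.
With H = 4, solve 30 x 4 - 5.5t = +/- target for each target:
  t = (30 x 4 - 34) / 5.5 = 15.64
  t = (30 x 4 + 34) / 5.5 = 28
  t = (30 x 4 - 326) / 5.5 = -37.45 (outside (0, 60))
  t = (30 x 4 + 326) / 5.5 = 81.09 (outside (0, 60))
Valid solutions in (0, 60): {15.64, 28} minutes.
The first occurrence is t = 15.64 minutes.
The hands form a 34-degree angle at 15.64 minutes past 4:00.

Final answer: 15.64 minutes past 4:00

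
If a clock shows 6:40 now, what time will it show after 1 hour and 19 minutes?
Starting time: 6:40
Adding 19 minutes to 40 minutes: 40 + 19 = 59 minutes
Adding 1 hour: 6 + 1 = 7
Final time: 7:59

Final answer: 7:59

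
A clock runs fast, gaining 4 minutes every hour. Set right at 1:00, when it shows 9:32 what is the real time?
For every 60 true minutes, the faulty clock advances 64 minutes, so 1 faulty-clock minute corresponds to 60/64 true minutes.
From 1:00 to 9:32 on the faulty dial is 512 minutes.
True elapsed: 512 x 60/64 = 480 minutes = 8 hours.
True time: 1:00 + 8 hours = 9:00.

Final answer: 9:00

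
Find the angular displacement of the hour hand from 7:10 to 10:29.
The hour hand moves 0.5 degrees per minute.
Time elapsed: 10:29 - 7:10 = 199 minutes
Angular displacement: 199 x 0.5 = 99.5 degrees

Final answer: 99.5 degrees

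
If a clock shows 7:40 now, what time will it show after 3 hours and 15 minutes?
Starting time: 7:40
Adding 15 minutes to 40 minutes: 40 + 15 = 55 minutes
Adding 3 hours: 7 + 3 = 10
Final time: 10:55

Final answer: 10:55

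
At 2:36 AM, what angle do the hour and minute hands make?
Hour hand position: 2 x 30 + 36 x 0.5 = 78 degrees
Minute hand position: 36 x 6 = 216 degrees
Difference: |78 - 216| = 138 degrees
The angle between the hands is 138 degrees

Final answer: 138 degrees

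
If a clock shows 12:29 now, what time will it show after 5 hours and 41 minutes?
Starting time: 12:29
Adding 41 minutes to 29 minutes: 29 + 41 = 70 minutes = 1 hour and 10 minutes
Adding 5 hours: 12 + 5 + 1 (carry) = 18 - 12 = 6
Final time: 6:10

Final answer: 6:10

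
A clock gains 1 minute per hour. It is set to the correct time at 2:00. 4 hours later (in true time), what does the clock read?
For every 60 true minutes, the faulty clock advances 60 + 1 = 61 minutes.
True elapsed: 4 hours = 240 minutes.
Faulty clock advances: 240 x 61/60 = 244 minutes (drift: 4 minutes ahead).
Shown time: 2:00 + 244 minutes = 6:04.

Final answer: 6:04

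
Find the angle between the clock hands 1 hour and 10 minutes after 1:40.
First find the time 1 hour and 10 minutes after 1:40.
Total minutes: 1 x 60 + 40 + 1 x 60 + 10 = 170.
170 mod 720 = 170 minutes = 2:50.
Now compute the angle at 2:50:
Hour hand: 2 x 30 + 50 x 0.5 = 85 degrees
Minute hand: 50 x 6 = 300 degrees
Difference: |85 - 300| = 215 degrees
Smaller angle: 360 - 215 = 145 degrees

Final answer: 145 degrees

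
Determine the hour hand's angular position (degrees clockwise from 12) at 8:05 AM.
The hour hand moves 30 degrees per hour and 0.5 degrees per minute.
At 8:05: (8) x 30 + 5 x 0.5 = 240 + 2.5 = 242.5 degrees

Final answer: 242.5 degrees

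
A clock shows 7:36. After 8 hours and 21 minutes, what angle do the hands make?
First find the time 8 hours and 21 minutes after 7:36.
Total minutes: 7 x 60 + 36 + 8 x 60 + 21 = 957.
957 mod 720 = 237 minutes = 3:57.
Now compute the angle at 3:57:
Hour hand: 3 x 30 + 57 x 0.5 = 118.5 degrees
Minute hand: 57 x 6 = 342 degrees
Difference: |118.5 - 342| = 223.5 degrees
Smaller angle: 360 - 223.5 = 136.5 degrees

Final answer: 136.5 degrees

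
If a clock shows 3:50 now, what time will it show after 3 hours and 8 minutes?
Starting time: 3:50
Adding 8 minutes to 50 minutes: 50 + 8 = 58 minutes
Adding 3 hours: 3 + 3 = 6
Final time: 6:58

Final answer: 6:58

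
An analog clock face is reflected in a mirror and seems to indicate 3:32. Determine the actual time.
Reflection across the vertical (12-6) axis maps a hand at angle A degrees to (360 - A) degrees, which sends a reading of T minutes past 12:00 to (720 - T) minutes past 12:00.
Mirror reads 3:32 = 212 minutes past 12:00.
Actual time: (720 - 212) mod 720 = 508 minutes = 8:28.

Final answer: 8:28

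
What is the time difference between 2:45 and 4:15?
From 2:45 to 4:15:
(4 x 60 + 15) - (2 x 60 + 45) = 255 - 165 = 90 minutes
= 1 hour and 30 minutes

Final answer: 1 hour and 30 minutes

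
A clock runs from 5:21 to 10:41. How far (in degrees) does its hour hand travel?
The hour hand moves 0.5 degrees per minute.
Time elapsed: 10:41 - 5:21 = 320 minutes
Angular displacement: 320 x 0.5 = 160 degrees

Final answer: 160 degrees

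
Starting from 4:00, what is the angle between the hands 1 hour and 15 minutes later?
First find the time 1 hour and 15 minutes after 4:00.
Total minutes: 4 x 60 + 0 + 1 x 60 + 15 = 315.
315 mod 720 = 315 minutes = 5:15.
Now compute the angle at 5:15:
Hour hand: 5 x 30 + 15 x 0.5 = 157.5 degrees
Minute hand: 15 x 6 = 90 degrees
Difference: |157.5 - 90| = 67.5 degrees
The angle is 67.5 degrees

Final answer: 67.5 degrees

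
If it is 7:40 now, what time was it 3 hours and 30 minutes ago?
Starting time: 7:40 = 460 total minutes past 12:00
Subtracting: 3 hours and 30 minutes = 210 minutes
460 - 210 = 250 minutes
= 4 hours and 10 minutes past 12:00 = 4:10

Final answer: 4:10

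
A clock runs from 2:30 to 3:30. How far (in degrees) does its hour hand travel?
The hour hand moves 0.5 degrees per minute.
Time elapsed: 3:30 - 2:30 = 60 minutes
Angular displacement: 60 x 0.5 = 30 degrees

Final answer: 30 degrees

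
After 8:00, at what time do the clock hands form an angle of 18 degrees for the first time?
At t minutes past 8:00, the hour hand is at 30 x 8 + 0.5t degrees and the minute hand is at 6t degrees.
The smaller angle between them is 18 degrees when |30H - 5.5t| = 18 or |30H - 5.5t| = 342.
With H = 8, solve 30 x 8 - 5.5t = +/- target for each target:
  t = (30 x 8 - 18) / 5.5 = 40.36
  t = (30 x 8 + 18) / 5.5 = 46.91
  t = (30 x 8 - 342) / 5.5 = -18.55 (outside (0, 60))
  t = (30 x 8 + 342) / 5.5 = 105.82 (outside (0, 60))
Valid solutions in (0, 60): {40.36, 46.91} minutes.
The first occurrence is t = 40.36 minutes.
The hands form a 18-degree angle at 40.36 minutes past 8:00.

Final answer: 40.36 minutes past 8:00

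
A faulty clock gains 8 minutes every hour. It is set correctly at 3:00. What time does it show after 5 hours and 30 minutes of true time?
For every 60 true minutes, the faulty clock advances 60 + 8 = 68 minutes.
True elapsed: 5 hours and 30 minutes = 330 minutes.
Faulty clock advances: 330 x 68/60 = 374 minutes (drift: 44 minutes ahead).
Shown time: 3:00 + 374 minutes = 9:14.

Final answer: 9:14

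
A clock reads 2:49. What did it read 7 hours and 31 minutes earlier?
Starting time: 2:49 = 169 total minutes past 12:00
Subtracting: 7 hours and 31 minutes = 451 minutes
169 - 451 = -282 (negative, add 12 hours = 720) = 438 minutes
= 7 hours and 18 minutes past 12:00 = 7:18

Final answer: 7:18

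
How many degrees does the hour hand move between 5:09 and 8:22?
The hour hand moves 0.5 degrees per minute.
Time elapsed: 8:22 - 5:09 = 193 minutes
Angular displacement: 193 x 0.5 = 96.5 degrees

Final answer: 96.5 degrees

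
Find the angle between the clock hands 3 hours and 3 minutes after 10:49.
First find the time 3 hours and 3 minutes after 10:49.
Total minutes: 10 x 60 + 49 + 3 x 60 + 3 = 832.
832 mod 720 = 112 minutes = 1:52.
Now compute the angle at 1:52:
Hour hand: 1 x 30 + 52 x 0.5 = 56 degrees
Minute hand: 52 x 6 = 312 degrees
Difference: |56 - 312| = 256 degrees
Smaller angle: 360 - 256 = 104 degrees

Final answer: 104 degrees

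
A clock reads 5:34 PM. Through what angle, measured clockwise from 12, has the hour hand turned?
The hour hand moves 30 degrees per hour and 0.5 degrees per minute.
At 5:34: (5) x 30 + 34 x 0.5 = 150 + 17 = 167 degrees

Final answer: 167 degrees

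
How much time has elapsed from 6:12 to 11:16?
From 6:12 to 11:16:
(11 x 60 + 16) - (6 x 60 + 12) = 676 - 372 = 304 minutes
= 5 hours and 4 minutes

Final answer: 5 hours and 4 minutes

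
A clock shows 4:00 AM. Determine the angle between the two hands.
Hour hand position: 4 x 30 + 0 x 0.5 = 120 degrees
Minute hand position: 0 x 6 = 0 degrees
Difference: |120 - 0| = 120 degrees
The angle between the hands is 120 degrees

Final answer: 120 degrees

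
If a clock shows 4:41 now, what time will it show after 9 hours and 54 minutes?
Starting time: 4:41
Adding 54 minutes to 41 minutes: 41 + 54 = 95 minutes = 1 hour and 35 minutes
Adding 9 hours: 4 + 9 + 1 (carry) = 14 - 12 = 2
Final time: 2:35

Final answer: 2:35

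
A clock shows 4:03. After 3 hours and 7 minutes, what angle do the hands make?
First find the time 3 hours and 7 minutes after 4:03.
Total minutes: 4 x 60 + 3 + 3 x 60 + 7 = 430.
430 mod 720 = 430 minutes = 7:10.
Now compute the angle at 7:10:
Hour hand: 7 x 30 + 10 x 0.5 = 215 degrees
Minute hand: 10 x 6 = 60 degrees
Difference: |215 - 60| = 155 degrees
The angle is 155 degrees

Final answer: 155 degrees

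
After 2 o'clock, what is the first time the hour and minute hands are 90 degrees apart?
At t minutes past 2:00, the hour hand is at 30 x 2 + 0.5t degrees and the minute hand is at 6t degrees.
The smaller angle between them is 90 degrees when |30H - 5.5t| = 90 or |30H - 5.5t| = 270.
With H = 2, solve 30 x 2 - 5.5t = +/- target for each target:
  t = (30 x 2 - 90) / 5.5 = -5.45 (outside (0, 60))
  t = (30 x 2 + 90) / 5.5 = 27.27
  t = (30 x 2 - 270) / 5.5 = -38.18 (outside (0, 60))
  t = (30 x 2 + 270) / 5.5 = 60 (outside (0, 60))
Valid solutions in (0, 60): {27.27} minutes.
The first occurrence is t = 27.27 minutes.
The hands form a 90-degree angle at 27.27 minutes past 2:00.

Final answer: 27.27 minutes past 2:00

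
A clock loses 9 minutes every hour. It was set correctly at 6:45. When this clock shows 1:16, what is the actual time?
For every 60 true minutes, the faulty clock advances 51 minutes, so 1 faulty-clock minute corresponds to 60/51 true minutes.
From 6:45 to 1:16 on the faulty dial is 391 minutes.
True elapsed: 391 x 60/51 = 460 minutes = 7 hours and 40 minutes.
True time: 6:45 + 7 hours and 40 minutes = 2:25.

Final answer: 2:25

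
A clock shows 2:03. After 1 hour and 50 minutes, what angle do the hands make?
First find the time 1 hour and 50 minutes after 2:03.
Total minutes: 2 x 60 + 3 + 1 x 60 + 50 = 233.
233 mod 720 = 233 minutes = 3:53.
Now compute the angle at 3:53:
Hour hand: 3 x 30 + 53 x 0.5 = 116.5 degrees
Minute hand: 53 x 6 = 318 degrees
Difference: |116.5 - 318| = 201.5 degrees
Smaller angle: 360 - 201.5 = 158.5 degrees

Final answer: 158.5 degrees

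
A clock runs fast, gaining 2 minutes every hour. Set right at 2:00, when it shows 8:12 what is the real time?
For every 60 true minutes, the faulty clock advances 62 minutes, so 1 faulty-clock minute corresponds to 60/62 true minutes.
From 2:00 to 8:12 on the faulty dial is 372 minutes.
True elapsed: 372 x 60/62 = 360 minutes = 6 hours.
True time: 2:00 + 6 hours = 8:00.

Final answer: 8:00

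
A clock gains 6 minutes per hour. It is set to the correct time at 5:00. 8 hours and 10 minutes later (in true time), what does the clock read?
For every 60 true minutes, the faulty clock advances 60 + 6 = 66 minutes.
True elapsed: 8 hours and 10 minutes = 490 minutes.
Faulty clock advances: 490 x 66/60 = 539 minutes (drift: 49 minutes ahead).
Shown time: 5:00 + 539 minutes = 1:59.

Final answer: 1:59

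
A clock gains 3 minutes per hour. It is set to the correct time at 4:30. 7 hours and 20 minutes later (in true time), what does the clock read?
For every 60 true minutes, the faulty clock advances 60 + 3 = 63 minutes.
True elapsed: 7 hours and 20 minutes = 440 minutes.
Faulty clock advances: 440 x 63/60 = 462 minutes (drift: 22 minutes ahead).
Shown time: 4:30 + 462 minutes = 12:12.

Final answer: 12:12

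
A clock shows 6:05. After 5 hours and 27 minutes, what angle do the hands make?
First find the time 5 hours and 27 minutes after 6:05.
Total minutes: 6 x 60 + 5 + 5 x 60 + 27 = 692.
692 mod 720 = 692 minutes = 11:32.
Now compute the angle at 11:32:
Hour hand: 11 x 30 + 32 x 0.5 = 346 degrees
Minute hand: 32 x 6 = 192 degrees
Difference: |346 - 192| = 154 degrees
The angle is 154 degrees

Final answer: 154 degrees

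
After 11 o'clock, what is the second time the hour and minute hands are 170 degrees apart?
At t minutes past 11:00, the hour hand is at 30 x 11 + 0.5t degrees and the minute hand is at 6t degrees.
The smaller angle between them is 170 degrees when |30H - 5.5t| = 170 or |30H - 5.5t| = 190.
With H = 11, solve 30 x 11 - 5.5t = +/- target for each target:
  t = (30 x 11 - 170) / 5.5 = 29.09
  t = (30 x 11 + 170) / 5.5 = 90.91 (outside (0, 60))
  t = (30 x 11 - 190) / 5.5 = 25.45
  t = (30 x 11 + 190) / 5.5 = 94.55 (outside (0, 60))
Valid solutions in (0, 60): {25.45, 29.09} minutes.
The second occurrence is t = 29.09 minutes.
The hands form a 170-degree angle at 29.09 minutes past 11:00.

Final answer: 29.09 minutes past 11:00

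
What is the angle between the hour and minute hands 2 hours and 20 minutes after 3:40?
First find the time 2 hours and 20 minutes after 3:40.
Total minutes: 3 x 60 + 40 + 2 x 60 + 20 = 360.
360 mod 720 = 360 minutes = 6:00.
Now compute the angle at 6:00:
Hour hand: 6 x 30 + 0 x 0.5 = 180 degrees
Minute hand: 0 x 6 = 0 degrees
Difference: |180 - 0| = 180 degrees
The angle is 180 degrees

Final answer: 180 degrees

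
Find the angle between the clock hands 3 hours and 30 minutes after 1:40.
First find the time 3 hours and 30 minutes after 1:40.
Total minutes: 1 x 60 + 40 + 3 x 60 + 30 = 310.
310 mod 720 = 310 minutes = 5:10.
Now compute the angle at 5:10:
Hour hand: 5 x 30 + 10 x 0.5 = 155 degrees
Minute hand: 10 x 6 = 60 degrees
Difference: |155 - 60| = 95 degrees
The angle is 95 degrees

Final answer: 95 degrees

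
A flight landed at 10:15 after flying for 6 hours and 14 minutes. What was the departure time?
Starting time: 10:15 = 615 total minutes past 12:00
Subtracting: 6 hours and 14 minutes = 374 minutes
615 - 374 = 241 minutes
= 4 hours and 1 minute past 12:00 = 4:01

Final answer: 4:01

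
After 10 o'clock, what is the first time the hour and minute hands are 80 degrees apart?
At t minutes past 10:00, the hour hand is at 30 x 10 + 0.5t degrees and the minute hand is at 6t degrees.
The smaller angle between them is 80 degrees when |30H - 5.5t| = 80 or |30H - 5.5t| = 280.
With H = 10, solve 30 x 10 - 5.5t = +/- target for each target:
  t = (30 x 10 - 80) / 5.5 = 40
  t = (30 x 10 + 80) / 5.5 = 69.09 (outside (0, 60))
  t = (30 x 10 - 280) / 5.5 = 3.64
  t = (30 x 10 + 280) / 5.5 = 105.45 (outside (0, 60))
Valid solutions in (0, 60): {3.64, 40} minutes.
The first occurrence is t = 3.64 minutes.
The hands form a 80-degree angle at 3.64 minutes past 10:00.

Final answer: 3.64 minutes past 10:00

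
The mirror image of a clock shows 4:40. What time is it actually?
Reflection across the vertical (12-6) axis maps a hand at angle A degrees to (360 - A) degrees, which sends a reading of T minutes past 12:00 to (720 - T) minutes past 12:00.
Mirror reads 4:40 = 280 minutes past 12:00.
Actual time: (720 - 280) mod 720 = 440 minutes = 7:20.

Final answer: 7:20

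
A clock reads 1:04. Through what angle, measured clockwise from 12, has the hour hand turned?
The hour hand moves 30 degrees per hour and 0.5 degrees per minute.
At 1:04: (1) x 30 + 4 x 0.5 = 30 + 2 = 32 degrees

Final answer: 32 degrees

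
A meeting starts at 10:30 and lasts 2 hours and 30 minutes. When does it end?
Starting time: 10:30
Adding 30 minutes to 30 minutes: 30 + 30 = 60 minutes = 1 hour
Adding 2 hours: 10 + 2 + 1 (carry) = 13 - 12 = 1
Final time: 1:00

Final answer: 1:00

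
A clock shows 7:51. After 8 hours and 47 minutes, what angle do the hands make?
First find the time 8 hours and 47 minutes after 7:51.
Total minutes: 7 x 60 + 51 + 8 x 60 + 47 = 998.
998 mod 720 = 278 minutes = 4:38.
Now compute the angle at 4:38:
Hour hand: 4 x 30 + 38 x 0.5 = 139 degrees
Minute hand: 38 x 6 = 228 degrees
Difference: |139 - 228| = 89 degrees
The angle is 89 degrees

Final answer: 89 degrees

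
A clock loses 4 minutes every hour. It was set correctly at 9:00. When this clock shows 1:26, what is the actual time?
For every 60 true minutes, the faulty clock advances 56 minutes, so 1 faulty-clock minute corresponds to 60/56 true minutes.
From 9:00 to 1:26 on the faulty dial is 266 minutes.
True elapsed: 266 x 60/56 = 285 minutes = 4 hours and 45 minutes.
True time: 9:00 + 4 hours and 45 minutes = 1:45.

Final answer: 1:45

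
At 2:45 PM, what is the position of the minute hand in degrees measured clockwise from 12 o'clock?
The minute hand moves 6 degrees per minute.
At 2:45: 45 x 6 = 270 degrees

Final answer: 270 degrees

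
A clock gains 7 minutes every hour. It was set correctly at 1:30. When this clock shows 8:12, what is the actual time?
For every 60 true minutes, the faulty clock advances 67 minutes, so 1 faulty-clock minute corresponds to 60/67 true minutes.
From 1:30 to 8:12 on the faulty dial is 402 minutes.
True elapsed: 402 x 60/67 = 360 minutes = 6 hours.
True time: 1:30 + 6 hours = 7:30.

Final answer: 7:30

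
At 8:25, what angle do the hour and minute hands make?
Hour hand position: 8 x 30 + 25 x 0.5 = 252.5 degrees
Minute hand position: 25 x 6 = 150 degrees
Difference: |252.5 - 150| = 102.5 degrees
The angle between the hands is 102.5 degrees

Final answer: 102.5 degrees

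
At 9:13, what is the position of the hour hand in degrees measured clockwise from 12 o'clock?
The hour hand moves 30 degrees per hour and 0.5 degrees per minute.
At 9:13: (9) x 30 + 13 x 0.5 = 270 + 6.5 = 276.5 degrees

Final answer: 276.5 degrees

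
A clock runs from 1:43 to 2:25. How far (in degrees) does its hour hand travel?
The hour hand moves 0.5 degrees per minute.
Time elapsed: 2:25 - 1:43 = 42 minutes
Angular displacement: 42 x 0.5 = 21 degrees

Final answer: 21 degrees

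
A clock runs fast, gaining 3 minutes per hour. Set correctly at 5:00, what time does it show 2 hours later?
For every 60 true minutes, the faulty clock advances 60 + 3 = 63 minutes.
True elapsed: 2 hours = 120 minutes.
Faulty clock advances: 120 x 63/60 = 126 minutes (drift: 6 minutes ahead).
Shown time: 5:00 + 126 minutes = 7:06.

Final answer: 7:06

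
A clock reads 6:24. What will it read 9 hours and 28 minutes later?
Starting time: 6:24
Adding 28 minutes to 24 minutes: 24 + 28 = 52 minutes
Adding 9 hours: 6 + 9 = 15 - 12 = 3
Final time: 3:52

Final answer: 3:52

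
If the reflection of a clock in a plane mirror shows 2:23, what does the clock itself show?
Reflection across the vertical (12-6) axis maps a hand at angle A degrees to (360 - A) degrees, which sends a reading of T minutes past 12:00 to (720 - T) minutes past 12:00.
Mirror reads 2:23 = 143 minutes past 12:00.
Actual time: (720 - 143) mod 720 = 577 minutes = 9:37.

Final answer: 9:37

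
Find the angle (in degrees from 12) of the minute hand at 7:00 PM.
The minute hand moves 6 degrees per minute.
At 7:00: 0 x 6 = 0 degrees

Final answer: 0 degrees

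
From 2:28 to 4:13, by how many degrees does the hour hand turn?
The hour hand moves 0.5 degrees per minute.
Time elapsed: 4:13 - 2:28 = 105 minutes
Angular displacement: 105 x 0.5 = 52.5 degrees

Final answer: 52.5 degrees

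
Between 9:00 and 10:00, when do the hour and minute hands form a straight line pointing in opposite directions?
For hands to be 180 degrees apart: |30H - 5.5t| = 180
With H = 9: t = (30 x 9 + 180)/5.5 = 81.82 or t = (30 x 9 - 180)/5.5 = 16.36
First valid solution (0 < t < 60): t = 16.36 minutes
The hands are opposite at 16.36 minutes past 9:00.

Final answer: 16.36 minutes past 9:00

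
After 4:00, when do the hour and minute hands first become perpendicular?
At t minutes past 4:00, the hour hand is at 30 x 4 + 0.5t degrees and the minute hand is at 6t degrees.
The smaller angle between them is 90 degrees when |30H - 5.5t| = 90 or |30H - 5.5t| = 270.
With H = 4, solve 30 x 4 - 5.5t = +/- target for each target:
  t = (30 x 4 - 90) / 5.5 = 5.45
  t = (30 x 4 + 90) / 5.5 = 38.18
  t = (30 x 4 - 270) / 5.5 = -27.27 (outside (0, 60))
  t = (30 x 4 + 270) / 5.5 = 70.91 (outside (0, 60))
Valid solutions in (0, 60): {5.45, 38.18} minutes.
First occurrence: t = 5.45 minutes.
The hands are at right angles at 5.45 minutes past 4:00.

Final answer: 5.45 minutes past 4:00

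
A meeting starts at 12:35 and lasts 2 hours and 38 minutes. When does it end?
Starting time: 12:35
Adding 38 minutes to 35 minutes: 35 + 38 = 73 minutes = 1 hour and 13 minutes
Adding 2 hours: 12 + 2 + 1 (carry) = 15 - 12 = 3
Final time: 3:13

Final answer: 3:13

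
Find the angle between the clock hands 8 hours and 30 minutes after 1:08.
First find the time 8 hours and 30 minutes after 1:08.
Total minutes: 1 x 60 + 8 + 8 x 60 + 30 = 578.
578 mod 720 = 578 minutes = 9:38.
Now compute the angle at 9:38:
Hour hand: 9 x 30 + 38 x 0.5 = 289 degrees
Minute hand: 38 x 6 = 228 degrees
Difference: |289 - 228| = 61 degrees
The angle is 61 degrees

Final answer: 61 degrees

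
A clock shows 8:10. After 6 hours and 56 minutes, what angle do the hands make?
First find the time 6 hours and 56 minutes after 8:10.
Total minutes: 8 x 60 + 10 + 6 x 60 + 56 = 906.
906 mod 720 = 186 minutes = 3:06.
Now compute the angle at 3:06:
Hour hand: 3 x 30 + 6 x 0.5 = 93 degrees
Minute hand: 6 x 6 = 36 degrees
Difference: |93 - 36| = 57 degrees
The angle is 57 degrees

Final answer: 57 degrees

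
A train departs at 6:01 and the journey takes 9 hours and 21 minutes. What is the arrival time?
Starting time: 6:01
Adding 21 minutes to 1 minute: 1 + 21 = 22 minutes
Adding 9 hours: 6 + 9 = 15 - 12 = 3
Final time: 3:22

Final answer: 3:22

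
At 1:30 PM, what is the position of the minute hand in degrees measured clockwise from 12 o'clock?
The minute hand moves 6 degrees per minute.
At 1:30: 30 x 6 = 180 degrees

Final answer: 180 degrees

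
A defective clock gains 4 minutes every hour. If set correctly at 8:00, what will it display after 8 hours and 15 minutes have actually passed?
For every 60 true minutes, the faulty clock advances 60 + 4 = 64 minutes.
True elapsed: 8 hours and 15 minutes = 495 minutes.
Faulty clock advances: 495 x 64/60 = 528 minutes (drift: 33 minutes ahead).
Shown time: 8:00 + 528 minutes = 4:48.

Final answer: 4:48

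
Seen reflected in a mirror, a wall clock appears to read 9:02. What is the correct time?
Reflection across the vertical (12-6) axis maps a hand at angle A degrees to (360 - A) degrees, which sends a reading of T minutes past 12:00 to (720 - T) minutes past 12:00.
Mirror reads 9:02 = 542 minutes past 12:00.
Actual time: (720 - 542) mod 720 = 178 minutes = 2:58.

Final answer: 2:58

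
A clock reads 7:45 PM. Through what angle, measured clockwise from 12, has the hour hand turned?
The hour hand moves 30 degrees per hour and 0.5 degrees per minute.
At 7:45: (7) x 30 + 45 x 0.5 = 210 + 22.5 = 232.5 degrees

Final answer: 232.5 degrees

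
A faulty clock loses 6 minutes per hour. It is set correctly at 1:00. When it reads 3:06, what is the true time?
For every 60 true minutes, the faulty clock advances 54 minutes, so 1 faulty-clock minute corresponds to 60/54 true minutes.
From 1:00 to 3:06 on the faulty dial is 126 minutes.
True elapsed: 126 x 60/54 = 140 minutes = 2 hours and 20 minutes.
True time: 1:00 + 2 hours and 20 minutes = 3:20.

Final answer: 3:20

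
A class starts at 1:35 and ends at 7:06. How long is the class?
From 1:35 to 7:06:
(7 x 60 + 6) - (1 x 60 + 35) = 426 - 95 = 331 minutes
= 5 hours and 31 minutes

Final answer: 5 hours and 31 minutes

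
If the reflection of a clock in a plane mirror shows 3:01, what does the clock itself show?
Reflection across the vertical (12-6) axis maps a hand at angle A degrees to (360 - A) degrees, which sends a reading of T minutes past 12:00 to (720 - T) minutes past 12:00.
Mirror reads 3:01 = 181 minutes past 12:00.
Actual time: (720 - 181) mod 720 = 539 minutes = 8:59.

Final answer: 8:59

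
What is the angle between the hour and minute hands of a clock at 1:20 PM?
Hour hand position: 1 x 30 + 20 x 0.5 = 40 degrees
Minute hand position: 20 x 6 = 120 degrees
Difference: |40 - 120| = 80 degrees
The angle between the hands is 80 degrees

Final answer: 80 degrees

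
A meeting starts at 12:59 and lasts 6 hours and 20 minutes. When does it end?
Starting time: 12:59
Adding 20 minutes to 59 minutes: 59 + 20 = 79 minutes = 1 hour and 19 minutes
Adding 6 hours: 12 + 6 + 1 (carry) = 19 - 12 = 7
Final time: 7:19

Final answer: 7:19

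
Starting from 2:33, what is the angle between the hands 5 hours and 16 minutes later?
First find the time 5 hours and 16 minutes after 2:33.
Total minutes: 2 x 60 + 33 + 5 x 60 + 16 = 469.
469 mod 720 = 469 minutes = 7:49.
Now compute the angle at 7:49:
Hour hand: 7 x 30 + 49 x 0.5 = 234.5 degrees
Minute hand: 49 x 6 = 294 degrees
Difference: |234.5 - 294| = 59.5 degrees
The angle is 59.5 degrees

Final answer: 59.5 degrees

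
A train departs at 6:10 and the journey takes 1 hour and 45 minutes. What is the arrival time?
Starting time: 6:10
Adding 45 minutes to 10 minutes: 10 + 45 = 55 minutes
Adding 1 hour: 6 + 1 = 7
Final time: 7:55

Final answer: 7:55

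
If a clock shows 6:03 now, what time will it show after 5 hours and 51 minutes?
Starting time: 6:03
Adding 51 minutes to 3 minutes: 3 + 51 = 54 minutes
Adding 5 hours: 6 + 5 = 11
Final time: 11:54

Final answer: 11:54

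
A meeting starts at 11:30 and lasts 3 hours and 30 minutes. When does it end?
Starting time: 11:30
Adding 30 minutes to 30 minutes: 30 + 30 = 60 minutes = 1 hour
Adding 3 hours: 11 + 3 + 1 (carry) = 15 - 12 = 3
Final time: 3:00

Final answer: 3:00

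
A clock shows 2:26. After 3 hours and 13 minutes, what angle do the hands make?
First find the time 3 hours and 13 minutes after 2:26.
Total minutes: 2 x 60 + 26 + 3 x 60 + 13 = 339.
339 mod 720 = 339 minutes = 5:39.
Now compute the angle at 5:39:
Hour hand: 5 x 30 + 39 x 0.5 = 169.5 degrees
Minute hand: 39 x 6 = 234 degrees
Difference: |169.5 - 234| = 64.5 degrees
The angle is 64.5 degrees

Final answer: 64.5 degrees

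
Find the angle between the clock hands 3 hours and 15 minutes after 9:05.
First find the time 3 hours and 15 minutes after 9:05.
Total minutes: 9 x 60 + 5 + 3 x 60 + 15 = 740.
740 mod 720 = 20 minutes = 12:20.
Now compute the angle at 12:20:
Hour hand: 0 x 30 + 20 x 0.5 = 10 degrees
Minute hand: 20 x 6 = 120 degrees
Difference: |10 - 120| = 110 degrees
The angle is 110 degrees

Final answer: 110 degrees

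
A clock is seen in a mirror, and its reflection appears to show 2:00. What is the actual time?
Reflection across the vertical (12-6) axis maps a hand at angle A degrees to (360 - A) degrees, which sends a reading of T minutes past 12:00 to (720 - T) minutes past 12:00.
Mirror reads 2:00 = 120 minutes past 12:00.
Actual time: (720 - 120) mod 720 = 600 minutes = 10:00.

Final answer: 10:00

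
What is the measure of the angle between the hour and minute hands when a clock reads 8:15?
Hour hand position: 8 x 30 + 15 x 0.5 = 247.5 degrees
Minute hand position: 15 x 6 = 90 degrees
Difference: |247.5 - 90| = 157.5 degrees
The angle between the hands is 157.5 degrees

Final answer: 157.5 degrees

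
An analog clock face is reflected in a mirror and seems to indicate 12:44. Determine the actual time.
Reflection across the vertical (12-6) axis maps a hand at angle A degrees to (360 - A) degrees, which sends a reading of T minutes past 12:00 to (720 - T) minutes past 12:00.
Mirror reads 12:44 = 44 minutes past 12:00.
Actual time: (720 - 44) mod 720 = 676 minutes = 11:16.

Final answer: 11:16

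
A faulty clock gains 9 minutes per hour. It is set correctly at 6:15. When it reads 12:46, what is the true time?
For every 60 true minutes, the faulty clock advances 69 minutes, so 1 faulty-clock minute corresponds to 60/69 true minutes.
From 6:15 to 12:46 on the faulty dial is 391 minutes.
True elapsed: 391 x 60/69 = 340 minutes = 5 hours and 40 minutes.
True time: 6:15 + 5 hours and 40 minutes = 11:55.

Final answer: 11:55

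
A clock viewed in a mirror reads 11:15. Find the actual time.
Reflection across the vertical (12-6) axis maps a hand at angle A degrees to (360 - A) degrees, which sends a reading of T minutes past 12:00 to (720 - T) minutes past 12:00.
Mirror reads 11:15 = 675 minutes past 12:00.
Actual time: (720 - 675) mod 720 = 45 minutes = 12:45.

Final answer: 12:45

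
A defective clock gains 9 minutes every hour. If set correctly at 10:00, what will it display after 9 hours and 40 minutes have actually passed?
For every 60 true minutes, the faulty clock advances 60 + 9 = 69 minutes.
True elapsed: 9 hours and 40 minutes = 580 minutes.
Faulty clock advances: 580 x 69/60 = 667 minutes (drift: 87 minutes ahead).
Shown time: 10:00 + 667 minutes = 9:07.

Final answer: 9:07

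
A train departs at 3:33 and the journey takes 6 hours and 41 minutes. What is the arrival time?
Starting time: 3:33
Adding 41 minutes to 33 minutes: 33 + 41 = 74 minutes = 1 hour and 14 minutes
Adding 6 hours: 3 + 6 + 1 (carry) = 10
Final time: 10:14

Final answer: 10:14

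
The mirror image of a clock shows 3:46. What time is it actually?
Reflection across the vertical (12-6) axis maps a hand at angle A degrees to (360 - A) degrees, which sends a reading of T minutes past 12:00 to (720 - T) minutes past 12:00.
Mirror reads 3:46 = 226 minutes past 12:00.
Actual time: (720 - 226) mod 720 = 494 minutes = 8:14.

Final answer: 8:14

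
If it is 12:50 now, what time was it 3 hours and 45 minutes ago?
Starting time: 12:50 = 50 total minutes past 12:00
Subtracting: 3 hours and 45 minutes = 225 minutes
50 - 225 = -175 (negative, add 12 hours = 720) = 545 minutes
= 9 hours and 5 minutes past 12:00 = 9:05

Final answer: 9:05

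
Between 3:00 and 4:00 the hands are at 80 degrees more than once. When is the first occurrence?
At t minutes past 3:00, the hour hand is at 30 x 3 + 0.5t degrees and the minute hand is at 6t degrees.
The smaller angle between them is 80 degrees when |30H - 5.5t| = 80 or |30H - 5.5t| = 280.
With H = 3, solve 30 x 3 - 5.5t = +/- target for each target:
  t = (30 x 3 - 80) / 5.5 = 1.82
  t = (30 x 3 + 80) / 5.5 = 30.91
  t = (30 x 3 - 280) / 5.5 = -34.55 (outside (0, 60))
  t = (30 x 3 + 280) / 5.5 = 67.27 (outside (0, 60))
Valid solutions in (0, 60): {1.82, 30.91} minutes.
The first occurrence is t = 1.82 minutes.
The hands form a 80-degree angle at 1.82 minutes past 3:00.

Final answer: 1.82 minutes past 3:00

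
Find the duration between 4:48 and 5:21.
From 4:48 to 5:21:
(5 x 60 + 21) - (4 x 60 + 48) = 321 - 288 = 33 minutes
= 33 minutes

Final answer: 33 minutes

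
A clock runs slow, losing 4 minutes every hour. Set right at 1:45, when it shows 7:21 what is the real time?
For every 60 true minutes, the faulty clock advances 56 minutes, so 1 faulty-clock minute corresponds to 60/56 true minutes.
From 1:45 to 7:21 on the faulty dial is 336 minutes.
True elapsed: 336 x 60/56 = 360 minutes = 6 hours.
True time: 1:45 + 6 hours = 7:45.

Final answer: 7:45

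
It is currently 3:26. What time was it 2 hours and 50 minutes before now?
Starting time: 3:26 = 206 total minutes past 12:00
Subtracting: 2 hours and 50 minutes = 170 minutes
206 - 170 = 36 minutes
= 36 minutes past 12:00 = 12:36

Final answer: 12:36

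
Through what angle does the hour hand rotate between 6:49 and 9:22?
The hour hand moves 0.5 degrees per minute.
Time elapsed: 9:22 - 6:49 = 153 minutes
Angular displacement: 153 x 0.5 = 76.5 degrees

Final answer: 76.5 degrees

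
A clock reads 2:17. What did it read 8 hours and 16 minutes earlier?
Starting time: 2:17 = 137 total minutes past 12:00
Subtracting: 8 hours and 16 minutes = 496 minutes
137 - 496 = -359 (negative, add 12 hours = 720) = 361 minutes
= 6 hours and 1 minute past 12:00 = 6:01

Final answer: 6:01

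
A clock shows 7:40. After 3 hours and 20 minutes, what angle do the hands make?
First find the time 3 hours and 20 minutes after 7:40.
Total minutes: 7 x 60 + 40 + 3 x 60 + 20 = 660.
660 mod 720 = 660 minutes = 11:00.
Now compute the angle at 11:00:
Hour hand: 11 x 30 + 0 x 0.5 = 330 degrees
Minute hand: 0 x 6 = 0 degrees
Difference: |330 - 0| = 330 degrees
Smaller angle: 360 - 330 = 30 degrees

Final answer: 30 degrees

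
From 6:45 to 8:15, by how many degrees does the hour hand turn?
The hour hand moves 0.5 degrees per minute.
Time elapsed: 8:15 - 6:45 = 90 minutes
Angular displacement: 90 x 0.5 = 45 degrees

Final answer: 45 degrees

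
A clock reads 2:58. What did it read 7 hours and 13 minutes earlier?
Starting time: 2:58 = 178 total minutes past 12:00
Subtracting: 7 hours and 13 minutes = 433 minutes
178 - 433 = -255 (negative, add 12 hours = 720) = 465 minutes
= 7 hours and 45 minutes past 12:00 = 7:45

Final answer: 7:45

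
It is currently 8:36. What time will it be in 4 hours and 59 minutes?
Starting time: 8:36
Adding 59 minutes to 36 minutes: 36 + 59 = 95 minutes = 1 hour and 35 minutes
Adding 4 hours: 8 + 4 + 1 (carry) = 13 - 12 = 1
Final time: 1:35

Final answer: 1:35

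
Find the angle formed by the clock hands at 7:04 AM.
Hour hand position: 7 x 30 + 4 x 0.5 = 212 degrees
Minute hand position: 4 x 6 = 24 degrees
Difference: |212 - 24| = 188 degrees
Since 188 > 180, the smaller angle is 360 - 188 = 172 degrees

Final answer: 172 degrees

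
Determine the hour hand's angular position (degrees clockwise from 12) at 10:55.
The hour hand moves 30 degrees per hour and 0.5 degrees per minute.
At 10:55: (10) x 30 + 55 x 0.5 = 300 + 27.5 = 327.5 degrees

Final answer: 327.5 degrees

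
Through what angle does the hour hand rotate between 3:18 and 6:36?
The hour hand moves 0.5 degrees per minute.
Time elapsed: 6:36 - 3:18 = 198 minutes
Angular displacement: 198 x 0.5 = 99 degrees

Final answer: 99 degrees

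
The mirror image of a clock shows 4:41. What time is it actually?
Reflection across the vertical (12-6) axis maps a hand at angle A degrees to (360 - A) degrees, which sends a reading of T minutes past 12:00 to (720 - T) minutes past 12:00.
Mirror reads 4:41 = 281 minutes past 12:00.
Actual time: (720 - 281) mod 720 = 439 minutes = 7:19.

Final answer: 7:19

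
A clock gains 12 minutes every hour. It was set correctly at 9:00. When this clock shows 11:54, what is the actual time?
For every 60 true minutes, the faulty clock advances 72 minutes, so 1 faulty-clock minute corresponds to 60/72 true minutes.
From 9:00 to 11:54 on the faulty dial is 174 minutes.
True elapsed: 174 x 60/72 = 145 minutes = 2 hours and 25 minutes.
True time: 9:00 + 2 hours and 25 minutes = 11:25.

Final answer: 11:25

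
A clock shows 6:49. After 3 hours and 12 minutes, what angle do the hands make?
First find the time 3 hours and 12 minutes after 6:49.
Total minutes: 6 x 60 + 49 + 3 x 60 + 12 = 601.
601 mod 720 = 601 minutes = 10:01.
Now compute the angle at 10:01:
Hour hand: 10 x 30 + 1 x 0.5 = 300.5 degrees
Minute hand: 1 x 6 = 6 degrees
Difference: |300.5 - 6| = 294.5 degrees
Smaller angle: 360 - 294.5 = 65.5 degrees

Final answer: 65.5 degrees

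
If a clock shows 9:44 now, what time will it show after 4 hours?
Starting time: 9:44
Adding 0 minutes to 44 minutes: 44 + 0 = 44 minutes
Adding 4 hours: 9 + 4 = 13 - 12 = 1
Final time: 1:44

Final answer: 1:44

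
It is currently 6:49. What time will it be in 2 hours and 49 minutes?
Starting time: 6:49
Adding 49 minutes to 49 minutes: 49 + 49 = 98 minutes = 1 hour and 38 minutes
Adding 2 hours: 6 + 2 + 1 (carry) = 9
Final time: 9:38

Final answer: 9:38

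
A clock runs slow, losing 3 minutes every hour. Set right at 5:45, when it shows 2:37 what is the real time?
For every 60 true minutes, the faulty clock advances 57 minutes, so 1 faulty-clock minute corresponds to 60/57 true minutes.
From 5:45 to 2:37 on the faulty dial is 532 minutes.
True elapsed: 532 x 60/57 = 560 minutes = 9 hours and 20 minutes.
True time: 5:45 + 9 hours and 20 minutes = 3:05.

Final answer: 3:05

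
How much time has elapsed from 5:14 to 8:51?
From 5:14 to 8:51:
(8 x 60 + 51) - (5 x 60 + 14) = 531 - 314 = 217 minutes
= 3 hours and 37 minutes

Final answer: 3 hours and 37 minutes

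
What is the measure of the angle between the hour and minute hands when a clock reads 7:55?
Hour hand position: 7 x 30 + 55 x 0.5 = 237.5 degrees
Minute hand position: 55 x 6 = 330 degrees
Difference: |237.5 - 330| = 92.5 degrees
The angle between the hands is 92.5 degrees

Final answer: 92.5 degrees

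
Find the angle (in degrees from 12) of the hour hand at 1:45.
The hour hand moves 30 degrees per hour and 0.5 degrees per minute.
At 1:45: (1) x 30 + 45 x 0.5 = 30 + 22.5 = 52.5 degrees

Final answer: 52.5 degrees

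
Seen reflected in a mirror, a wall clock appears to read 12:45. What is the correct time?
Reflection across the vertical (12-6) axis maps a hand at angle A degrees to (360 - A) degrees, which sends a reading of T minutes past 12:00 to (720 - T) minutes past 12:00.
Mirror reads 12:45 = 45 minutes past 12:00.
Actual time: (720 - 45) mod 720 = 675 minutes = 11:15.

Final answer: 11:15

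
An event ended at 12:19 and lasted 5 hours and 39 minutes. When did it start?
Starting time: 12:19 = 19 total minutes past 12:00
Subtracting: 5 hours and 39 minutes = 339 minutes
19 - 339 = -320 (negative, add 12 hours = 720) = 400 minutes
= 6 hours and 40 minutes past 12:00 = 6:40

Final answer: 6:40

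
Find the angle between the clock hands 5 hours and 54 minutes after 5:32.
First find the time 5 hours and 54 minutes after 5:32.
Total minutes: 5 x 60 + 32 + 5 x 60 + 54 = 686.
686 mod 720 = 686 minutes = 11:26.
Now compute the angle at 11:26:
Hour hand: 11 x 30 + 26 x 0.5 = 343 degrees
Minute hand: 26 x 6 = 156 degrees
Difference: |343 - 156| = 187 degrees
Smaller angle: 360 - 187 = 173 degrees

Final answer: 173 degrees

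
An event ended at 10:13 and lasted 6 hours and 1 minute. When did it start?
Starting time: 10:13 = 613 total minutes past 12:00
Subtracting: 6 hours and 1 minute = 361 minutes
613 - 361 = 252 minutes
= 4 hours and 12 minutes past 12:00 = 4:12

Final answer: 4:12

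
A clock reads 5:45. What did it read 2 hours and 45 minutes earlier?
Starting time: 5:45 = 345 total minutes past 12:00
Subtracting: 2 hours and 45 minutes = 165 minutes
345 - 165 = 180 minutes
= 3 hours past 12:00 = 3:00

Final answer: 3:00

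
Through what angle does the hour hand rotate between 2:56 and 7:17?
The hour hand moves 0.5 degrees per minute.
Time elapsed: 7:17 - 2:56 = 261 minutes
Angular displacement: 261 x 0.5 = 130.5 degrees

Final answer: 130.5 degrees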